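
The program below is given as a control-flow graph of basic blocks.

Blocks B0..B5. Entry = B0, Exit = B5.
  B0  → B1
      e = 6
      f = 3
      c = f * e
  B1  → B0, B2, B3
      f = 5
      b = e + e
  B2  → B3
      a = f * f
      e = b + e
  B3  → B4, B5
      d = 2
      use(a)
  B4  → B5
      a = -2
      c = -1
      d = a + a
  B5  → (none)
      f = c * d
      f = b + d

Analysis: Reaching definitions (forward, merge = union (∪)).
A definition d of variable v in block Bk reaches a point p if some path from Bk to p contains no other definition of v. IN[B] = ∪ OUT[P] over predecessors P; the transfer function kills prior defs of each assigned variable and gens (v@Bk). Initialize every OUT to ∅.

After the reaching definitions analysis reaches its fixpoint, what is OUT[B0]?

Converged values:
  B0:   IN={b@B1, c@B0, e@B0, f@B1}   OUT={b@B1, c@B0, e@B0, f@B0}
  B1:   IN={b@B1, c@B0, e@B0, f@B0}   OUT={b@B1, c@B0, e@B0, f@B1}
  B2:   IN={b@B1, c@B0, e@B0, f@B1}   OUT={a@B2, b@B1, c@B0, e@B2, f@B1}
  B3:   IN={a@B2, b@B1, c@B0, e@B0, e@B2, f@B1}   OUT={a@B2, b@B1, c@B0, d@B3, e@B0, e@B2, f@B1}
  B4:   IN={a@B2, b@B1, c@B0, d@B3, e@B0, e@B2, f@B1}   OUT={a@B4, b@B1, c@B4, d@B4, e@B0, e@B2, f@B1}
  B5:   IN={a@B2, a@B4, b@B1, c@B0, c@B4, d@B3, d@B4, e@B0, e@B2, f@B1}   OUT={a@B2, a@B4, b@B1, c@B0, c@B4, d@B3, d@B4, e@B0, e@B2, f@B5}

Merge at B0 (entry node, so the boundary value {} is joined with the incoming edge(s)): IN[B0] = {} ⊔ OUT[B1] = {b@B1, c@B0, e@B0, f@B1}
Applying B0's transfer function to that IN value gives OUT[B0] (row B0 above).

Answer: {b@B1, c@B0, e@B0, f@B0}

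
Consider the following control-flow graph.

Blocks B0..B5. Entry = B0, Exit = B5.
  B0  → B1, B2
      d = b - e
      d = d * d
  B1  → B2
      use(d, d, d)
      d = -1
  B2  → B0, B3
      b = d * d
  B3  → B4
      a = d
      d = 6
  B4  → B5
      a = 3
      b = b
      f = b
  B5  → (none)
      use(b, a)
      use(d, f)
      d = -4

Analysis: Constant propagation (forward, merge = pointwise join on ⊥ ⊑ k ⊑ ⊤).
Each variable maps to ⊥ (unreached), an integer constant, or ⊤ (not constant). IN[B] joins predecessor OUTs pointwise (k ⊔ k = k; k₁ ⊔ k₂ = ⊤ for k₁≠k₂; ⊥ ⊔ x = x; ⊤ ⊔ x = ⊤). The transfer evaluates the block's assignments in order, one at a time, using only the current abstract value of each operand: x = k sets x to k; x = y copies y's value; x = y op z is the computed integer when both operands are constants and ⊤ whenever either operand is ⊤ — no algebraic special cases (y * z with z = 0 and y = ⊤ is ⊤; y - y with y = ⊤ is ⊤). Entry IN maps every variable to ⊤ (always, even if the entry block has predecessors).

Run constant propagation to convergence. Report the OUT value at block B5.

Answer: {a: 3, b: ⊤, c: ⊤, d: -4, e: ⊤, f: ⊤}

Derivation:
Converged values:
  B0:   IN=(all ⊤)   OUT=(all ⊤)
  B1:   IN=(all ⊤)   OUT={d:-1; rest ⊤}
  B2:   IN=(all ⊤)   OUT=(all ⊤)
  B3:   IN=(all ⊤)   OUT={d:6; rest ⊤}
  B4:   IN={d:6; rest ⊤}   OUT={a:3, d:6; rest ⊤}
  B5:   IN={a:3, d:6; rest ⊤}   OUT={a:3, d:-4; rest ⊤}

Merge at B5: IN[B5] = OUT[B4] = {a: 3, b: ⊤, c: ⊤, d: 6, e: ⊤, f: ⊤}
Applying B5's transfer function to that IN value gives OUT[B5] (row B5 above).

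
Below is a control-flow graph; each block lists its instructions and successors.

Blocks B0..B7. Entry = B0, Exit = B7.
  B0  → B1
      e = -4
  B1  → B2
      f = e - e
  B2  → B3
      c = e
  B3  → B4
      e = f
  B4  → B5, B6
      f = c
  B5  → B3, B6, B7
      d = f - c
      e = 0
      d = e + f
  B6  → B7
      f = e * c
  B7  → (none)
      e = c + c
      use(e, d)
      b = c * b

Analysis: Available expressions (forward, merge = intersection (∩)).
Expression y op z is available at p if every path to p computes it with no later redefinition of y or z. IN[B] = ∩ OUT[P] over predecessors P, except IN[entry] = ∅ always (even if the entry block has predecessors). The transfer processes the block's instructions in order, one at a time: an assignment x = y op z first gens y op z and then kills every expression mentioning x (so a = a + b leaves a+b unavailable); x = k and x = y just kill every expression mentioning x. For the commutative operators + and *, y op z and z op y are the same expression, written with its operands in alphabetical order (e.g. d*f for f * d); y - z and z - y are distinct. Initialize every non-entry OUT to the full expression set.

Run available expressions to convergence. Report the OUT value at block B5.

Answer: {e+f, f-c}

Derivation:
Fixpoint table:
  B0: | IN={} | OUT={}
  B1: | IN={} | OUT={e-e}
  B2: | IN={e-e} | OUT={e-e}
  B3: | IN={} | OUT={}
  B4: | IN={} | OUT={}
  B5: | IN={} | OUT={e+f, f-c}
  B6: | IN={} | OUT={c*e}
  B7: | IN={} | OUT={c+c}

Merge at B5: IN[B5] = OUT[B4] = {}
Applying B5's transfer function to that IN value gives OUT[B5] (row B5 above).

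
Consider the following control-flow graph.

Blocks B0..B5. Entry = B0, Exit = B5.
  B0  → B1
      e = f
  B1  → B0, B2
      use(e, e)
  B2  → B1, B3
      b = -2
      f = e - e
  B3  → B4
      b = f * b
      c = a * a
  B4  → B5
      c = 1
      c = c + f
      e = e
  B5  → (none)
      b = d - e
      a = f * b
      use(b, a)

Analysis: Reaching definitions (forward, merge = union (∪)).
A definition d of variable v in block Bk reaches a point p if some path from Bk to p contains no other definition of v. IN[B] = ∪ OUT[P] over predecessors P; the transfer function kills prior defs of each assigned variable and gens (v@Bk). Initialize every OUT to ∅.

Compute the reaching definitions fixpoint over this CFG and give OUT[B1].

Answer: {b@B2, e@B0, f@B2}

Trace:
Converged values:
  B0:   IN={b@B2, e@B0, f@B2}   OUT={b@B2, e@B0, f@B2}
  B1:   IN={b@B2, e@B0, f@B2}   OUT={b@B2, e@B0, f@B2}
  B2:   IN={b@B2, e@B0, f@B2}   OUT={b@B2, e@B0, f@B2}
  B3:   IN={b@B2, e@B0, f@B2}   OUT={b@B3, c@B3, e@B0, f@B2}
  B4:   IN={b@B3, c@B3, e@B0, f@B2}   OUT={b@B3, c@B4, e@B4, f@B2}
  B5:   IN={b@B3, c@B4, e@B4, f@B2}   OUT={a@B5, b@B5, c@B4, e@B4, f@B2}

Merge at B1: IN[B1] = OUT[B0] ⊔ OUT[B2] = {b@B2, e@B0, f@B2}
Applying B1's transfer function to that IN value gives OUT[B1] (row B1 above).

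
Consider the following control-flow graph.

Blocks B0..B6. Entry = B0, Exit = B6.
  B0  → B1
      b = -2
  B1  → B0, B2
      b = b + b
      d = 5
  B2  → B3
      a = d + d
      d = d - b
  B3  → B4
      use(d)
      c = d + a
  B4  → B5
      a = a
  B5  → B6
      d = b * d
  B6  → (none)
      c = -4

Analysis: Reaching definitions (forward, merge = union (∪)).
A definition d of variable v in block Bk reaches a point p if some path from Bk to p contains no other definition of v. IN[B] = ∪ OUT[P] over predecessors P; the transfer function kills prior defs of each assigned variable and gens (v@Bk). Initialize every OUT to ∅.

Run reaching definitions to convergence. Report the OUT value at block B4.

Fixpoint table:
  B0:  IN={b@B1, d@B1}  OUT={b@B0, d@B1}
  B1:  IN={b@B0, d@B1}  OUT={b@B1, d@B1}
  B2:  IN={b@B1, d@B1}  OUT={a@B2, b@B1, d@B2}
  B3:  IN={a@B2, b@B1, d@B2}  OUT={a@B2, b@B1, c@B3, d@B2}
  B4:  IN={a@B2, b@B1, c@B3, d@B2}  OUT={a@B4, b@B1, c@B3, d@B2}
  B5:  IN={a@B4, b@B1, c@B3, d@B2}  OUT={a@B4, b@B1, c@B3, d@B5}
  B6:  IN={a@B4, b@B1, c@B3, d@B5}  OUT={a@B4, b@B1, c@B6, d@B5}

Merge at B4: IN[B4] = OUT[B3] = {a@B2, b@B1, c@B3, d@B2}
Applying B4's transfer function to that IN value gives OUT[B4] (row B4 above).

Answer: {a@B4, b@B1, c@B3, d@B2}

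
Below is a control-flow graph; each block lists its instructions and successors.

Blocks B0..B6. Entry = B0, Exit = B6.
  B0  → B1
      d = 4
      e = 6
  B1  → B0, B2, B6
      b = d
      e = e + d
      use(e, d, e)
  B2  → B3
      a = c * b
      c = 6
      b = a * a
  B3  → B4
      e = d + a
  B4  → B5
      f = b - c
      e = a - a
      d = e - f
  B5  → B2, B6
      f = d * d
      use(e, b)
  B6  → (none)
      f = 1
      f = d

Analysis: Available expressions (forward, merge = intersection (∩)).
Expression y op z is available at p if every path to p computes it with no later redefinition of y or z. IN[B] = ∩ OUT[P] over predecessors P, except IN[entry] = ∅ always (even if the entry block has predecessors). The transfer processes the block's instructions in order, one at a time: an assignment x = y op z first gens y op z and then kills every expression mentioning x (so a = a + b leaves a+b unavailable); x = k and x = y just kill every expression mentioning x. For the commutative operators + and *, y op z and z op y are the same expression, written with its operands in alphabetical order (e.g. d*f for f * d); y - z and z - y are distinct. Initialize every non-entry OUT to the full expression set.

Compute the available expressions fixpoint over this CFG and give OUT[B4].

Per-block solution:
  B0: | IN={} | OUT={}
  B1: | IN={} | OUT={}
  B2: | IN={} | OUT={a*a}
  B3: | IN={a*a} | OUT={a*a, a+d}
  B4: | IN={a*a, a+d} | OUT={a*a, a-a, b-c, e-f}
  B5: | IN={a*a, a-a, b-c, e-f} | OUT={a*a, a-a, b-c, d*d}
  B6: | IN={} | OUT={}

Merge at B4: IN[B4] = OUT[B3] = {a*a, a+d}
Applying B4's transfer function to that IN value gives OUT[B4] (row B4 above).

Answer: {a*a, a-a, b-c, e-f}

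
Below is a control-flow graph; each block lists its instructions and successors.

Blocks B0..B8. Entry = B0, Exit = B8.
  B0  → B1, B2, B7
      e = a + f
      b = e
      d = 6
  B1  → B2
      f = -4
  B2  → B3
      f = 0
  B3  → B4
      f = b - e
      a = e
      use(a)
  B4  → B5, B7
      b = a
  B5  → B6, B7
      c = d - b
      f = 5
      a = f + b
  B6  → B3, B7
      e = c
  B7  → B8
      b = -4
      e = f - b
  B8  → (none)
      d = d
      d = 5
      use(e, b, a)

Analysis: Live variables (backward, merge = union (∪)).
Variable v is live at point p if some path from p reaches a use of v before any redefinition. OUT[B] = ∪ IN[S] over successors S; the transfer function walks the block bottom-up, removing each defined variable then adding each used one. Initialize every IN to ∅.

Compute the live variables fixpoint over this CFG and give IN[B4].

Answer: {a, d, f}

Derivation:
Converged values:
  B0:  IN={a, f}  OUT={a, b, d, e, f}
  B1:  IN={b, d, e}  OUT={b, d, e}
  B2:  IN={b, d, e}  OUT={b, d, e}
  B3:  IN={b, d, e}  OUT={a, d, f}
  B4:  IN={a, d, f}  OUT={a, b, d, f}
  B5:  IN={b, d}  OUT={a, b, c, d, f}
  B6:  IN={a, b, c, d, f}  OUT={a, b, d, e, f}
  B7:  IN={a, d, f}  OUT={a, b, d, e}
  B8:  IN={a, b, d, e}  OUT={}

Merge at B4: OUT[B4] = IN[B5] ⊔ IN[B7] = {a, b, d, f}
Applying B4's transfer function to that OUT value gives IN[B4] (row B4 above).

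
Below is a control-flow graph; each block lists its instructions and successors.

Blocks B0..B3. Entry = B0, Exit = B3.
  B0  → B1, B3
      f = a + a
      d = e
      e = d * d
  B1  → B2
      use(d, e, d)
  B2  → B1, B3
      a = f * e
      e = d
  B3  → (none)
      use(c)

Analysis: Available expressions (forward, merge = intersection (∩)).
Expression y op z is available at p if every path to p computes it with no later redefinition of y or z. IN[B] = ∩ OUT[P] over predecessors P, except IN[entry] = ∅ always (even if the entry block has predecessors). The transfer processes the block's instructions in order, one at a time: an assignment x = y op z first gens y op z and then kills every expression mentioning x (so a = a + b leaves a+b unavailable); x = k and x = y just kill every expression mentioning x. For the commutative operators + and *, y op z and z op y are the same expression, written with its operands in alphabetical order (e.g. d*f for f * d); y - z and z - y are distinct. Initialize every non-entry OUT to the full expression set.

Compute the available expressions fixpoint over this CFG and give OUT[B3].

Fixpoint table:
  B0:   IN={}   OUT={a+a, d*d}
  B1:   IN={d*d}   OUT={d*d}
  B2:   IN={d*d}   OUT={d*d}
  B3:   IN={d*d}   OUT={d*d}

Merge at B3: IN[B3] = OUT[B0] ∩ OUT[B2] = {d*d}
Applying B3's transfer function to that IN value gives OUT[B3] (row B3 above).

Answer: {d*d}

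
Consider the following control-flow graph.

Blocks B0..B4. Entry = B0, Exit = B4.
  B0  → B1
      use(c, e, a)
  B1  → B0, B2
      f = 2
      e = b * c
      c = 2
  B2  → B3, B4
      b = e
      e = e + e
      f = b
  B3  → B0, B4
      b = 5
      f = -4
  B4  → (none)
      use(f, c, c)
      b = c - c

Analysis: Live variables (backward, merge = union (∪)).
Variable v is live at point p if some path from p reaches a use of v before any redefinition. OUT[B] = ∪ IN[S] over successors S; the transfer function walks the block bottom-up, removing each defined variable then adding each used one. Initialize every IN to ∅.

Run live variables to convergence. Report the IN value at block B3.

Per-block solution:
  B0: | IN={a, b, c, e} | OUT={a, b, c}
  B1: | IN={a, b, c} | OUT={a, b, c, e}
  B2: | IN={a, c, e} | OUT={a, c, e, f}
  B3: | IN={a, c, e} | OUT={a, b, c, e, f}
  B4: | IN={c, f} | OUT={}

Merge at B3: OUT[B3] = IN[B0] ⊔ IN[B4] = {a, b, c, e, f}
Applying B3's transfer function to that OUT value gives IN[B3] (row B3 above).

Answer: {a, c, e}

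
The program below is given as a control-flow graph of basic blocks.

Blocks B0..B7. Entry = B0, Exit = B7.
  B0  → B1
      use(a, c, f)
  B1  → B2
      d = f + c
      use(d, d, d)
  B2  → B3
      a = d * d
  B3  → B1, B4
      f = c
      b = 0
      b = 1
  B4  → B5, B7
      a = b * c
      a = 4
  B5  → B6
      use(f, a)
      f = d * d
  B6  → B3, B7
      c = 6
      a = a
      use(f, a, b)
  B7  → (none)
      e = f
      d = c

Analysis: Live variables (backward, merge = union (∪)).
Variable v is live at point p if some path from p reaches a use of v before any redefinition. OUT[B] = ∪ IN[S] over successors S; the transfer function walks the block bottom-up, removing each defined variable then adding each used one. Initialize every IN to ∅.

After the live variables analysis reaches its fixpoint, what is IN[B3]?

Answer: {c, d}

Derivation:
Per-block solution:
  B0:   IN={a, c, f}   OUT={c, f}
  B1:   IN={c, f}   OUT={c, d}
  B2:   IN={c, d}   OUT={c, d}
  B3:   IN={c, d}   OUT={b, c, d, f}
  B4:   IN={b, c, d, f}   OUT={a, b, c, d, f}
  B5:   IN={a, b, d, f}   OUT={a, b, d, f}
  B6:   IN={a, b, d, f}   OUT={c, d, f}
  B7:   IN={c, f}   OUT={}

Merge at B3: OUT[B3] = IN[B1] ⊔ IN[B4] = {b, c, d, f}
Applying B3's transfer function to that OUT value gives IN[B3] (row B3 above).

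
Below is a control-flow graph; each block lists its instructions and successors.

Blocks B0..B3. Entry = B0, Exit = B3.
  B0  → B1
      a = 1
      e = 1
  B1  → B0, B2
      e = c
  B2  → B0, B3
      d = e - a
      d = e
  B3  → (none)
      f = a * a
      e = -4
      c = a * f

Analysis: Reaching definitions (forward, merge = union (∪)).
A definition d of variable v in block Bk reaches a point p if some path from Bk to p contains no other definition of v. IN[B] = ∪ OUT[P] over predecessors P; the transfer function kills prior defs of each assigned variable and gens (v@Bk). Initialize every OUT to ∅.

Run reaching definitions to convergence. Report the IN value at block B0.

Answer: {a@B0, d@B2, e@B1}

Trace:
Per-block solution:
  B0:  IN={a@B0, d@B2, e@B1}  OUT={a@B0, d@B2, e@B0}
  B1:  IN={a@B0, d@B2, e@B0}  OUT={a@B0, d@B2, e@B1}
  B2:  IN={a@B0, d@B2, e@B1}  OUT={a@B0, d@B2, e@B1}
  B3:  IN={a@B0, d@B2, e@B1}  OUT={a@B0, c@B3, d@B2, e@B3, f@B3}

Merge at B0 (entry node, so the boundary value {} is joined with the incoming edge(s)): IN[B0] = {} ⊔ OUT[B1] ⊔ OUT[B2] = {a@B0, d@B2, e@B1}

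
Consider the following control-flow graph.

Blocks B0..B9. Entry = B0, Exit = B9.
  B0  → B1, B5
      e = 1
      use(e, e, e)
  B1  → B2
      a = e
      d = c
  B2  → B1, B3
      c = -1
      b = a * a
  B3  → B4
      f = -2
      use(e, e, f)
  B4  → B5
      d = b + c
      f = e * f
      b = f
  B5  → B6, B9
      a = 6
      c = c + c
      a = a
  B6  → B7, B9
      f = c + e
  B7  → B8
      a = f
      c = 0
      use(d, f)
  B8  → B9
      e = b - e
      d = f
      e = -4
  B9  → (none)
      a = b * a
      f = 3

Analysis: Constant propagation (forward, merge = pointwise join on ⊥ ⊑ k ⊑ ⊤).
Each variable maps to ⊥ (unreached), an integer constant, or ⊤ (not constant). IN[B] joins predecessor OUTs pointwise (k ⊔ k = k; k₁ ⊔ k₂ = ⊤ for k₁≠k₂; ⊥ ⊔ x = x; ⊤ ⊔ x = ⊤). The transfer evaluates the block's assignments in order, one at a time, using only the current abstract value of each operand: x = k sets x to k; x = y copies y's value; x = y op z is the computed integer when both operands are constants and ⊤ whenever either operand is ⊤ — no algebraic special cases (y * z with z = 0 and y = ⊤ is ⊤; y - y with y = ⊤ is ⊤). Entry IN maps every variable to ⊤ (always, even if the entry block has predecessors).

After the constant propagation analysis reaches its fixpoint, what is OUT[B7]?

Answer: {a: ⊤, b: ⊤, c: 0, d: ⊤, e: 1, f: ⊤}

Derivation:
Converged values:
  B0: | IN=(all ⊤) | OUT={e:1; rest ⊤}
  B1: | IN={e:1; rest ⊤} | OUT={a:1, e:1; rest ⊤}
  B2: | IN={a:1, e:1; rest ⊤} | OUT={a:1, b:1, c:-1, e:1; rest ⊤}
  B3: | IN={a:1, b:1, c:-1, e:1; rest ⊤} | OUT={a:1, b:1, c:-1, e:1, f:-2; rest ⊤}
  B4: | IN={a:1, b:1, c:-1, e:1, f:-2; rest ⊤} | OUT={a:1, b:-2, c:-1, d:0, e:1, f:-2; rest ⊤}
  B5: | IN={e:1; rest ⊤} | OUT={a:6, e:1; rest ⊤}
  B6: | IN={a:6, e:1; rest ⊤} | OUT={a:6, e:1; rest ⊤}
  B7: | IN={a:6, e:1; rest ⊤} | OUT={c:0, e:1; rest ⊤}
  B8: | IN={c:0, e:1; rest ⊤} | OUT={c:0, e:-4; rest ⊤}
  B9: | IN=(all ⊤) | OUT={f:3; rest ⊤}

Merge at B7: IN[B7] = OUT[B6] = {a: 6, b: ⊤, c: ⊤, d: ⊤, e: 1, f: ⊤}
Applying B7's transfer function to that IN value gives OUT[B7] (row B7 above).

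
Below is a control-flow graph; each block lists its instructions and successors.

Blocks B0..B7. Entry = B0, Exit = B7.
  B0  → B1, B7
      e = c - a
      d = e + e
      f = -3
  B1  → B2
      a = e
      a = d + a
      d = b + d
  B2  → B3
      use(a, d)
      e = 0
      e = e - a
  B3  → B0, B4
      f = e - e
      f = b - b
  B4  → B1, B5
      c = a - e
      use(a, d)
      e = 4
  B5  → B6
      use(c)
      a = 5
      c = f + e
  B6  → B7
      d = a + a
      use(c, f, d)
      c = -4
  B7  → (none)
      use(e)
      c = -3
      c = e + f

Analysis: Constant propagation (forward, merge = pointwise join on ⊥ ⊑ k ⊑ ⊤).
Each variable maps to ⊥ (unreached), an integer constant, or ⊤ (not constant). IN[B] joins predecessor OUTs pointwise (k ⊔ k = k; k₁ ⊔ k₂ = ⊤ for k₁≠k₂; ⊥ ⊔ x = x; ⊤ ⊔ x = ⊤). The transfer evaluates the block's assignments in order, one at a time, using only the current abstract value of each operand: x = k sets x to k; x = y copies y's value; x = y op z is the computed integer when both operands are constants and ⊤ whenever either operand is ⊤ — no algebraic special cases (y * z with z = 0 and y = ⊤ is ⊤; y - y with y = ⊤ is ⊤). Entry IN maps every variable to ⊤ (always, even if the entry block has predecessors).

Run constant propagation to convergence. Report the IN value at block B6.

Fixpoint table:
  B0:   IN=(all ⊤)   OUT={f:-3; rest ⊤}
  B1:   IN=(all ⊤)   OUT=(all ⊤)
  B2:   IN=(all ⊤)   OUT=(all ⊤)
  B3:   IN=(all ⊤)   OUT=(all ⊤)
  B4:   IN=(all ⊤)   OUT={e:4; rest ⊤}
  B5:   IN={e:4; rest ⊤}   OUT={a:5, e:4; rest ⊤}
  B6:   IN={a:5, e:4; rest ⊤}   OUT={a:5, c:-4, d:10, e:4; rest ⊤}
  B7:   IN=(all ⊤)   OUT=(all ⊤)

Merge at B6: IN[B6] = OUT[B5] = {a: 5, b: ⊤, c: ⊤, d: ⊤, e: 4, f: ⊤}

Answer: {a: 5, b: ⊤, c: ⊤, d: ⊤, e: 4, f: ⊤}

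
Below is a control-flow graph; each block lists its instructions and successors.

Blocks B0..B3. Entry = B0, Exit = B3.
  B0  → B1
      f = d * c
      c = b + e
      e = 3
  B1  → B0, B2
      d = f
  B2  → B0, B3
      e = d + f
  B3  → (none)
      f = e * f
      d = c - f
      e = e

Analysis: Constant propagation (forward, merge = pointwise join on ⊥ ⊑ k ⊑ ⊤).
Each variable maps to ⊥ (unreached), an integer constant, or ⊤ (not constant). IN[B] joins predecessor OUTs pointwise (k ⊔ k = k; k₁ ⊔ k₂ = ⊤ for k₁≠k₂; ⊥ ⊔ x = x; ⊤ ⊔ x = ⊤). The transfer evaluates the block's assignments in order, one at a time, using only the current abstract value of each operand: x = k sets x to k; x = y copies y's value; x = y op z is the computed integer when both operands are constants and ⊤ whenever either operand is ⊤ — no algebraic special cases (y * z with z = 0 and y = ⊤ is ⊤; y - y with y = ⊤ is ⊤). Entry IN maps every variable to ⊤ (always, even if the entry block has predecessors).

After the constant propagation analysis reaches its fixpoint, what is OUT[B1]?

Answer: {a: ⊤, b: ⊤, c: ⊤, d: ⊤, e: 3, f: ⊤}

Trace:
Per-block solution:
  B0: | IN=(all ⊤) | OUT={e:3; rest ⊤}
  B1: | IN={e:3; rest ⊤} | OUT={e:3; rest ⊤}
  B2: | IN={e:3; rest ⊤} | OUT=(all ⊤)
  B3: | IN=(all ⊤) | OUT=(all ⊤)

Merge at B1: IN[B1] = OUT[B0] = {a: ⊤, b: ⊤, c: ⊤, d: ⊤, e: 3, f: ⊤}
Applying B1's transfer function to that IN value gives OUT[B1] (row B1 above).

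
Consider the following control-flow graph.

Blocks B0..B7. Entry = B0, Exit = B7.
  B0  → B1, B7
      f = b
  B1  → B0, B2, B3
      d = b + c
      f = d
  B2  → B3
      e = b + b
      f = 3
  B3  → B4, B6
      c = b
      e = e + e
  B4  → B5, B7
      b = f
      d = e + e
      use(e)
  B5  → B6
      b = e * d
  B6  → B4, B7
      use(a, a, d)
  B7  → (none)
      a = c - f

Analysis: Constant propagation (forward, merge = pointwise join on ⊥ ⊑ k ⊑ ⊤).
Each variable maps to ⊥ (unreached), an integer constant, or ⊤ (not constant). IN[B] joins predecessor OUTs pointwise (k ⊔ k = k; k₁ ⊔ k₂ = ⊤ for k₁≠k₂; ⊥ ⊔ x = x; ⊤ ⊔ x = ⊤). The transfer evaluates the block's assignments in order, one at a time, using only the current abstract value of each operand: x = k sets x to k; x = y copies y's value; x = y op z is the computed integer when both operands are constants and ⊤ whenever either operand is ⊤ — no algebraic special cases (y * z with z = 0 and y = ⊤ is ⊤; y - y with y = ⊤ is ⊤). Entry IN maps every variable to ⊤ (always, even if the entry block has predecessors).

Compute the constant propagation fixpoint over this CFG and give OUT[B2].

Per-block solution:
  B0:   IN=(all ⊤)   OUT=(all ⊤)
  B1:   IN=(all ⊤)   OUT=(all ⊤)
  B2:   IN=(all ⊤)   OUT={f:3; rest ⊤}
  B3:   IN=(all ⊤)   OUT=(all ⊤)
  B4:   IN=(all ⊤)   OUT=(all ⊤)
  B5:   IN=(all ⊤)   OUT=(all ⊤)
  B6:   IN=(all ⊤)   OUT=(all ⊤)
  B7:   IN=(all ⊤)   OUT=(all ⊤)

Merge at B2: IN[B2] = OUT[B1] = {a: ⊤, b: ⊤, c: ⊤, d: ⊤, e: ⊤, f: ⊤}
Applying B2's transfer function to that IN value gives OUT[B2] (row B2 above).

Answer: {a: ⊤, b: ⊤, c: ⊤, d: ⊤, e: ⊤, f: 3}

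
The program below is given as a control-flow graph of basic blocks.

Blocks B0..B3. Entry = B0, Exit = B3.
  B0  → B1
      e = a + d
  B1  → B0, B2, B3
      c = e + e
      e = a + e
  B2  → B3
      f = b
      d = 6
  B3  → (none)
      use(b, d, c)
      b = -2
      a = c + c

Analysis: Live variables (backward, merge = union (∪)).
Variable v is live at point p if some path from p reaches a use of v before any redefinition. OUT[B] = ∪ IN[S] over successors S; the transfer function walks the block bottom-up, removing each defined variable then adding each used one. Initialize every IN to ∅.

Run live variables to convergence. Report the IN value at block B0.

Fixpoint table:
  B0:   IN={a, b, d}   OUT={a, b, d, e}
  B1:   IN={a, b, d, e}   OUT={a, b, c, d}
  B2:   IN={b, c}   OUT={b, c, d}
  B3:   IN={b, c, d}   OUT={}

Merge at B0: OUT[B0] = IN[B1] = {a, b, d, e}
Applying B0's transfer function to that OUT value gives IN[B0] (row B0 above).

Answer: {a, b, d}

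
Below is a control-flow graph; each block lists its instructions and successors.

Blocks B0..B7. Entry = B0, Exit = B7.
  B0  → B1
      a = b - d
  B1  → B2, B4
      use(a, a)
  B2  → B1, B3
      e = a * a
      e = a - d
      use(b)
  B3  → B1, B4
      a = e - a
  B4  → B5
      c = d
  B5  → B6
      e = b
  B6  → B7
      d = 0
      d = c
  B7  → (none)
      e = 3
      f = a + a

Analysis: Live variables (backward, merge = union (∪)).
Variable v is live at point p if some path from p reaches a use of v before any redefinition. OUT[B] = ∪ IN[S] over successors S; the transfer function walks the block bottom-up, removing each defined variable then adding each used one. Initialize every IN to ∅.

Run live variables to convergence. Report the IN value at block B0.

Fixpoint table:
  B0:   IN={b, d}   OUT={a, b, d}
  B1:   IN={a, b, d}   OUT={a, b, d}
  B2:   IN={a, b, d}   OUT={a, b, d, e}
  B3:   IN={a, b, d, e}   OUT={a, b, d}
  B4:   IN={a, b, d}   OUT={a, b, c}
  B5:   IN={a, b, c}   OUT={a, c}
  B6:   IN={a, c}   OUT={a}
  B7:   IN={a}   OUT={}

Merge at B0: OUT[B0] = IN[B1] = {a, b, d}
Applying B0's transfer function to that OUT value gives IN[B0] (row B0 above).

Answer: {b, d}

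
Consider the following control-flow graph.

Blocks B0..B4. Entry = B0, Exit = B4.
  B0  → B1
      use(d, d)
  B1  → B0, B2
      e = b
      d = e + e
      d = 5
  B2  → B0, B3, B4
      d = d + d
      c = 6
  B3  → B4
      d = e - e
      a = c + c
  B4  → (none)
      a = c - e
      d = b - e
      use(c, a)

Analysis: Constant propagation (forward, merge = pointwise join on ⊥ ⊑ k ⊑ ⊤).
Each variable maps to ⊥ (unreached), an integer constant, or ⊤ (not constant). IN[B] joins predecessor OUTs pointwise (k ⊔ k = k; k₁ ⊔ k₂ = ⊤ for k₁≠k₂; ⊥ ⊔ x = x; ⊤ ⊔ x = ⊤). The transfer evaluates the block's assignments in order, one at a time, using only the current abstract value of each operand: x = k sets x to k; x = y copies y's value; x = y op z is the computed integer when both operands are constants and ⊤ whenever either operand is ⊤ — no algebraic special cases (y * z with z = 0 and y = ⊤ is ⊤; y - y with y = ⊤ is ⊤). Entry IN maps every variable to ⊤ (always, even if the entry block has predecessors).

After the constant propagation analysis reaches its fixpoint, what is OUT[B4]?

Per-block solution:
  B0:   IN=(all ⊤)   OUT=(all ⊤)
  B1:   IN=(all ⊤)   OUT={d:5; rest ⊤}
  B2:   IN={d:5; rest ⊤}   OUT={c:6, d:10; rest ⊤}
  B3:   IN={c:6, d:10; rest ⊤}   OUT={a:12, c:6; rest ⊤}
  B4:   IN={c:6; rest ⊤}   OUT={c:6; rest ⊤}

Merge at B4: IN[B4] = OUT[B2] ⊔ OUT[B3] = {a: ⊤, b: ⊤, c: 6, d: ⊤, e: ⊤, f: ⊤}
Applying B4's transfer function to that IN value gives OUT[B4] (row B4 above).

Answer: {a: ⊤, b: ⊤, c: 6, d: ⊤, e: ⊤, f: ⊤}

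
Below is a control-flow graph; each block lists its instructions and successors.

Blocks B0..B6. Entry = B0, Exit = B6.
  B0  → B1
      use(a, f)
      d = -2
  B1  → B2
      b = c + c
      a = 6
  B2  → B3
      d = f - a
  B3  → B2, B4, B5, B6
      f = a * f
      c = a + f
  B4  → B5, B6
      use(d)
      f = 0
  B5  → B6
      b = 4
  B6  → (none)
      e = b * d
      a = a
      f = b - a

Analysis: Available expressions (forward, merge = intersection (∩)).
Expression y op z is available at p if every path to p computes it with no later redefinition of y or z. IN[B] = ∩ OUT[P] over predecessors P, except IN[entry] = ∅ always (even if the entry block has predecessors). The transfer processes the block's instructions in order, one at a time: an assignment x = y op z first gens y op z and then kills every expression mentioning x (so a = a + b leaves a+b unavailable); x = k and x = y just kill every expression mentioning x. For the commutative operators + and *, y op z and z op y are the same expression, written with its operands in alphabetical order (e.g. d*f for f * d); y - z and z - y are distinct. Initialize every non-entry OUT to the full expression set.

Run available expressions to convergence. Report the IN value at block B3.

Answer: {f-a}

Working:
Fixpoint table:
  B0: | IN={} | OUT={}
  B1: | IN={} | OUT={c+c}
  B2: | IN={} | OUT={f-a}
  B3: | IN={f-a} | OUT={a+f}
  B4: | IN={a+f} | OUT={}
  B5: | IN={} | OUT={}
  B6: | IN={} | OUT={b*d, b-a}

Merge at B3: IN[B3] = OUT[B2] = {f-a}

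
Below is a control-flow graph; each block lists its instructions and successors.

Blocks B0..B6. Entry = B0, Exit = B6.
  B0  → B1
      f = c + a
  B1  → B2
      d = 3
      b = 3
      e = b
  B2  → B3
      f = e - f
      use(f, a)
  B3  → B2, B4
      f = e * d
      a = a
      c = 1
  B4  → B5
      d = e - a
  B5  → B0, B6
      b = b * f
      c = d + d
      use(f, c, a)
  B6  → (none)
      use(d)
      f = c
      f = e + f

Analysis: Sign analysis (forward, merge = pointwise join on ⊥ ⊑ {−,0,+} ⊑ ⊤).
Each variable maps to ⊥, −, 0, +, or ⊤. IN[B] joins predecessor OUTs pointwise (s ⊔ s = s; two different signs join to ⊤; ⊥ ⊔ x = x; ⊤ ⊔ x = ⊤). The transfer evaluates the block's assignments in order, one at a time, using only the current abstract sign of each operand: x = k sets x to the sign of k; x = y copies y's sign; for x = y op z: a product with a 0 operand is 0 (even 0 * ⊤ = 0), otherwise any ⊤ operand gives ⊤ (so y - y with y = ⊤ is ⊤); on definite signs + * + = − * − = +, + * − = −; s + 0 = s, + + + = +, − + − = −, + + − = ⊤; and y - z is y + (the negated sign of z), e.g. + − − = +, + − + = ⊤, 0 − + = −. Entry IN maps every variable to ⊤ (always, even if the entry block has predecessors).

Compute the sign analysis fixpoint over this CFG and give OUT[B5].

Answer: {a: ⊤, b: +, c: ⊤, d: ⊤, e: +, f: +}

Derivation:
Fixpoint table:
  B0:   IN=(all ⊤)   OUT=(all ⊤)
  B1:   IN=(all ⊤)   OUT={b:+, d:+, e:+; rest ⊤}
  B2:   IN={b:+, d:+, e:+; rest ⊤}   OUT={b:+, d:+, e:+; rest ⊤}
  B3:   IN={b:+, d:+, e:+; rest ⊤}   OUT={b:+, c:+, d:+, e:+, f:+; rest ⊤}
  B4:   IN={b:+, c:+, d:+, e:+, f:+; rest ⊤}   OUT={b:+, c:+, e:+, f:+; rest ⊤}
  B5:   IN={b:+, c:+, e:+, f:+; rest ⊤}   OUT={b:+, e:+, f:+; rest ⊤}
  B6:   IN={b:+, e:+, f:+; rest ⊤}   OUT={b:+, e:+; rest ⊤}

Merge at B5: IN[B5] = OUT[B4] = {a: ⊤, b: +, c: +, d: ⊤, e: +, f: +}
Applying B5's transfer function to that IN value gives OUT[B5] (row B5 above).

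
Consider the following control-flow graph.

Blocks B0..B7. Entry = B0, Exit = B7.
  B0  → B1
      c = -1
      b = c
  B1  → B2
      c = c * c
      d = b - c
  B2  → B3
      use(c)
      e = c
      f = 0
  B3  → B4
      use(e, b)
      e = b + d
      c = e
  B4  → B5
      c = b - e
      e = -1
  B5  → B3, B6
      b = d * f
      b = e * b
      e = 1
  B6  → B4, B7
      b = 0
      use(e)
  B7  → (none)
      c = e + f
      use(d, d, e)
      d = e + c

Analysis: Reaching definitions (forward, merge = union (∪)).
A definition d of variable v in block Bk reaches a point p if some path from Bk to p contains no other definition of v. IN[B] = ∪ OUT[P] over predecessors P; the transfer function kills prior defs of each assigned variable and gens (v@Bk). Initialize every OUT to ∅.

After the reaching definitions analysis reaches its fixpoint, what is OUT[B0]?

Converged values:
  B0:  IN={}  OUT={b@B0, c@B0}
  B1:  IN={b@B0, c@B0}  OUT={b@B0, c@B1, d@B1}
  B2:  IN={b@B0, c@B1, d@B1}  OUT={b@B0, c@B1, d@B1, e@B2, f@B2}
  B3:  IN={b@B0, b@B5, c@B1, c@B4, d@B1, e@B2, e@B5, f@B2}  OUT={b@B0, b@B5, c@B3, d@B1, e@B3, f@B2}
  B4:  IN={b@B0, b@B5, b@B6, c@B3, c@B4, d@B1, e@B3, e@B5, f@B2}  OUT={b@B0, b@B5, b@B6, c@B4, d@B1, e@B4, f@B2}
  B5:  IN={b@B0, b@B5, b@B6, c@B4, d@B1, e@B4, f@B2}  OUT={b@B5, c@B4, d@B1, e@B5, f@B2}
  B6:  IN={b@B5, c@B4, d@B1, e@B5, f@B2}  OUT={b@B6, c@B4, d@B1, e@B5, f@B2}
  B7:  IN={b@B6, c@B4, d@B1, e@B5, f@B2}  OUT={b@B6, c@B7, d@B7, e@B5, f@B2}

B0 is the boundary node: IN[B0] = {}
Applying B0's transfer function to that IN value gives OUT[B0] (row B0 above).

Answer: {b@B0, c@B0}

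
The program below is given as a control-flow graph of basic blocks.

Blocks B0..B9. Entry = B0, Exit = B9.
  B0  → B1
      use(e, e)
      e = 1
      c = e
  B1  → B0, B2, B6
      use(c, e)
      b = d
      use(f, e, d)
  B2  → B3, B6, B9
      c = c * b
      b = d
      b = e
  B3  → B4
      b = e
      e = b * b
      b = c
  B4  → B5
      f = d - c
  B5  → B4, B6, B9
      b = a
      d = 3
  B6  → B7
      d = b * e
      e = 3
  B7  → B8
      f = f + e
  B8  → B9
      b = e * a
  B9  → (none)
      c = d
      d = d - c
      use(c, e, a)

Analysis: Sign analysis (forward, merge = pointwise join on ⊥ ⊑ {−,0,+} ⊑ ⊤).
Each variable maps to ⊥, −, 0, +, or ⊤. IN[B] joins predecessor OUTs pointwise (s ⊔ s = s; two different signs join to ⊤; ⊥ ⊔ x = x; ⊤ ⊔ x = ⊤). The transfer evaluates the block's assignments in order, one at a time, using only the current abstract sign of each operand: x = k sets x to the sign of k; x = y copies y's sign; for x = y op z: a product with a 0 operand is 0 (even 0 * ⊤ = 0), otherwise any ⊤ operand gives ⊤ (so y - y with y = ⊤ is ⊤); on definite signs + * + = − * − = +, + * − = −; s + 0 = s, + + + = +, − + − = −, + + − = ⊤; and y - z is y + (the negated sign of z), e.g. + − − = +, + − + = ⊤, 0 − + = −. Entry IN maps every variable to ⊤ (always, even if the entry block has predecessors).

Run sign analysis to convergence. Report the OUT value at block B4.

Answer: {a: ⊤, b: ⊤, c: ⊤, d: ⊤, e: +, f: ⊤}

Trace:
Converged values:
  B0:   IN=(all ⊤)   OUT={c:+, e:+; rest ⊤}
  B1:   IN={c:+, e:+; rest ⊤}   OUT={c:+, e:+; rest ⊤}
  B2:   IN={c:+, e:+; rest ⊤}   OUT={b:+, e:+; rest ⊤}
  B3:   IN={b:+, e:+; rest ⊤}   OUT={e:+; rest ⊤}
  B4:   IN={e:+; rest ⊤}   OUT={e:+; rest ⊤}
  B5:   IN={e:+; rest ⊤}   OUT={d:+, e:+; rest ⊤}
  B6:   IN={e:+; rest ⊤}   OUT={e:+; rest ⊤}
  B7:   IN={e:+; rest ⊤}   OUT={e:+; rest ⊤}
  B8:   IN={e:+; rest ⊤}   OUT={e:+; rest ⊤}
  B9:   IN={e:+; rest ⊤}   OUT={e:+; rest ⊤}

Merge at B4: IN[B4] = OUT[B3] ⊔ OUT[B5] = {a: ⊤, b: ⊤, c: ⊤, d: ⊤, e: +, f: ⊤}
Applying B4's transfer function to that IN value gives OUT[B4] (row B4 above).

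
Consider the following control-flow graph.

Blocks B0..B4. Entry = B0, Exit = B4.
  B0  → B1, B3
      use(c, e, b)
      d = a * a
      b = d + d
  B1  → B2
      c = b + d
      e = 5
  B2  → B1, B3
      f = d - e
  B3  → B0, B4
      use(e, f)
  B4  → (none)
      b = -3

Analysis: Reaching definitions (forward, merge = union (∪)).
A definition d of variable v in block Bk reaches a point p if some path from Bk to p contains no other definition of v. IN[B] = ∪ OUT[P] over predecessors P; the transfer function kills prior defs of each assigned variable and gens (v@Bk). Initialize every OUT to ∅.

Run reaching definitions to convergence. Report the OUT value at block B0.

Fixpoint table:
  B0:   IN={b@B0, c@B1, d@B0, e@B1, f@B2}   OUT={b@B0, c@B1, d@B0, e@B1, f@B2}
  B1:   IN={b@B0, c@B1, d@B0, e@B1, f@B2}   OUT={b@B0, c@B1, d@B0, e@B1, f@B2}
  B2:   IN={b@B0, c@B1, d@B0, e@B1, f@B2}   OUT={b@B0, c@B1, d@B0, e@B1, f@B2}
  B3:   IN={b@B0, c@B1, d@B0, e@B1, f@B2}   OUT={b@B0, c@B1, d@B0, e@B1, f@B2}
  B4:   IN={b@B0, c@B1, d@B0, e@B1, f@B2}   OUT={b@B4, c@B1, d@B0, e@B1, f@B2}

Merge at B0 (entry node, so the boundary value {} is joined with the incoming edge(s)): IN[B0] = {} ⊔ OUT[B3] = {b@B0, c@B1, d@B0, e@B1, f@B2}
Applying B0's transfer function to that IN value gives OUT[B0] (row B0 above).

Answer: {b@B0, c@B1, d@B0, e@B1, f@B2}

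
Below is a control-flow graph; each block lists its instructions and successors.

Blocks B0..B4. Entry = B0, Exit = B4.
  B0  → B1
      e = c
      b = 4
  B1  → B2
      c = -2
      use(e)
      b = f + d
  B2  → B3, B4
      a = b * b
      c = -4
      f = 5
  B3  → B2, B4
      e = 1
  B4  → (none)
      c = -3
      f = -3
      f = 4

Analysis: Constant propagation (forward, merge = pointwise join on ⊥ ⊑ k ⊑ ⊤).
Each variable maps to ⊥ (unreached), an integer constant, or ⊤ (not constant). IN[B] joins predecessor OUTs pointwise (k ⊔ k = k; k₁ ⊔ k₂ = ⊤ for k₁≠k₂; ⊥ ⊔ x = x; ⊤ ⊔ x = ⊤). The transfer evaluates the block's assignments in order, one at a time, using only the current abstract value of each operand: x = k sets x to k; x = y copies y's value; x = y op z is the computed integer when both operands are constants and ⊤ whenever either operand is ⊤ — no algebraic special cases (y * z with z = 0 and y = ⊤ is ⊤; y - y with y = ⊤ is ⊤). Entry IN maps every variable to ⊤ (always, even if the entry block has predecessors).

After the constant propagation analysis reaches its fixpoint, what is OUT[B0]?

Answer: {a: ⊤, b: 4, c: ⊤, d: ⊤, e: ⊤, f: ⊤}

Working:
Converged values:
  B0:   IN=(all ⊤)   OUT={b:4; rest ⊤}
  B1:   IN={b:4; rest ⊤}   OUT={c:-2; rest ⊤}
  B2:   IN=(all ⊤)   OUT={c:-4, f:5; rest ⊤}
  B3:   IN={c:-4, f:5; rest ⊤}   OUT={c:-4, e:1, f:5; rest ⊤}
  B4:   IN={c:-4, f:5; rest ⊤}   OUT={c:-3, f:4; rest ⊤}

B0 is the boundary node: IN[B0] = {a: ⊤, b: ⊤, c: ⊤, d: ⊤, e: ⊤, f: ⊤}
Applying B0's transfer function to that IN value gives OUT[B0] (row B0 above).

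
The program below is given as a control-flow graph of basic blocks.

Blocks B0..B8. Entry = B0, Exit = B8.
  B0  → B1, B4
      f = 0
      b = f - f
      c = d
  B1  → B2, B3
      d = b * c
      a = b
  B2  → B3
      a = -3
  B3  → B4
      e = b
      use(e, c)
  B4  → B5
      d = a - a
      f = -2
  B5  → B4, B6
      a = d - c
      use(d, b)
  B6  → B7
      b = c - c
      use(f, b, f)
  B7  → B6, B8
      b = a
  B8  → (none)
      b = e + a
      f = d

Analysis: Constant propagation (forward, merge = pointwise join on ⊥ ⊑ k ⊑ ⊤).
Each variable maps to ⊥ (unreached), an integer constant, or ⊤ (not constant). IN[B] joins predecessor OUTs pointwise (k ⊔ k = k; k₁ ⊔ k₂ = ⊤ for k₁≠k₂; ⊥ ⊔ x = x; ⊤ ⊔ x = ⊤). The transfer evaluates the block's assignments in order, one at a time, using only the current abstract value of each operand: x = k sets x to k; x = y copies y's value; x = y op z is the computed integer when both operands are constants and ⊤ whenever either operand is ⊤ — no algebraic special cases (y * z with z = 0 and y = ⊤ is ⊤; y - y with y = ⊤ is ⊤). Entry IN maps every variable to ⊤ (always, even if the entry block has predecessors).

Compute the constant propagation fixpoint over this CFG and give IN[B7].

Answer: {a: ⊤, b: ⊤, c: ⊤, d: ⊤, e: ⊤, f: -2}

Trace:
Per-block solution:
  B0: | IN=(all ⊤) | OUT={b:0, f:0; rest ⊤}
  B1: | IN={b:0, f:0; rest ⊤} | OUT={a:0, b:0, f:0; rest ⊤}
  B2: | IN={a:0, b:0, f:0; rest ⊤} | OUT={a:-3, b:0, f:0; rest ⊤}
  B3: | IN={b:0, f:0; rest ⊤} | OUT={b:0, e:0, f:0; rest ⊤}
  B4: | IN={b:0; rest ⊤} | OUT={b:0, f:-2; rest ⊤}
  B5: | IN={b:0, f:-2; rest ⊤} | OUT={b:0, f:-2; rest ⊤}
  B6: | IN={f:-2; rest ⊤} | OUT={f:-2; rest ⊤}
  B7: | IN={f:-2; rest ⊤} | OUT={f:-2; rest ⊤}
  B8: | IN={f:-2; rest ⊤} | OUT=(all ⊤)

Merge at B7: IN[B7] = OUT[B6] = {a: ⊤, b: ⊤, c: ⊤, d: ⊤, e: ⊤, f: -2}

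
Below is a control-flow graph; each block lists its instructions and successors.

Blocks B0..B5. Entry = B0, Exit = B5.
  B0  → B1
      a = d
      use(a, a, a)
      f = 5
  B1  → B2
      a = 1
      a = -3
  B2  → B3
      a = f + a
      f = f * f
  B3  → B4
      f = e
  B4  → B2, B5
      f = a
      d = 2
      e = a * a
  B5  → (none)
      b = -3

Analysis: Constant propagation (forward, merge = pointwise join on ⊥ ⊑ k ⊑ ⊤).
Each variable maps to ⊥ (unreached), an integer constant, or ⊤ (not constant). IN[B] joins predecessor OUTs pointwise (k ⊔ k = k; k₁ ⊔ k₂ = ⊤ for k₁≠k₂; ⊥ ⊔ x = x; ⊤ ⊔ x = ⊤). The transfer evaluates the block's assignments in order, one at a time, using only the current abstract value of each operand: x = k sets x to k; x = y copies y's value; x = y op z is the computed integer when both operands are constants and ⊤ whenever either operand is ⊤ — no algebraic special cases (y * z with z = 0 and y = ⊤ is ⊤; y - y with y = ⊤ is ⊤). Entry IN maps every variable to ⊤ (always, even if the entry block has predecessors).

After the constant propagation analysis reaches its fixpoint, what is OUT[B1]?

Answer: {a: -3, b: ⊤, c: ⊤, d: ⊤, e: ⊤, f: 5}

Derivation:
Per-block solution:
  B0:  IN=(all ⊤)  OUT={f:5; rest ⊤}
  B1:  IN={f:5; rest ⊤}  OUT={a:-3, f:5; rest ⊤}
  B2:  IN=(all ⊤)  OUT=(all ⊤)
  B3:  IN=(all ⊤)  OUT=(all ⊤)
  B4:  IN=(all ⊤)  OUT={d:2; rest ⊤}
  B5:  IN={d:2; rest ⊤}  OUT={b:-3, d:2; rest ⊤}

Merge at B1: IN[B1] = OUT[B0] = {a: ⊤, b: ⊤, c: ⊤, d: ⊤, e: ⊤, f: 5}
Applying B1's transfer function to that IN value gives OUT[B1] (row B1 above).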